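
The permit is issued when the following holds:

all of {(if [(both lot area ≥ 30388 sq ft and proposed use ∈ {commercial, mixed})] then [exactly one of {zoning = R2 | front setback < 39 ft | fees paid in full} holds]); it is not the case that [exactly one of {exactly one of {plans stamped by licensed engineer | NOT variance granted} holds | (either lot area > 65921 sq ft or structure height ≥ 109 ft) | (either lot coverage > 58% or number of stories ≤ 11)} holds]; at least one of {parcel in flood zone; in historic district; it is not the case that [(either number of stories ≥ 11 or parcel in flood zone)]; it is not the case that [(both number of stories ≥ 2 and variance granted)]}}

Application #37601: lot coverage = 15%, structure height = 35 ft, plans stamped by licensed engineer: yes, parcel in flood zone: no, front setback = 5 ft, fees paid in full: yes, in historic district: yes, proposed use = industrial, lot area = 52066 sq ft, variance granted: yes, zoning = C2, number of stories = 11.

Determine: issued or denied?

Atomic conditions:
  lot area ≥ 30388 sq ft: 52066 ≥ 30388 is true
  proposed use ∈ {commercial, mixed}: industrial is not in the set → false
  zoning = R2: C2 == R2 is false
  front setback < 39 ft: 5 < 39 is true
  fees paid in full: yes → true
  plans stamped by licensed engineer: yes → true
  NOT variance granted: yes → false
  lot area > 65921 sq ft: 52066 > 65921 is false
  structure height ≥ 109 ft: 35 ≥ 109 is false
  lot coverage > 58%: 15 > 58 is false
  number of stories ≤ 11: 11 ≤ 11 is true
  parcel in flood zone: no → false
  in historic district: yes → true
  number of stories ≥ 11: 11 ≥ 11 is true
  number of stories ≥ 2: 11 ≥ 2 is true
  variance granted: yes → true
Combine:
[1.1] true AND false = false
[1.2] exactly-one(false, true, true) = false
[1] false → false (antecedent false ⇒ implication holds) = true
[2.1.1] exactly-one(true, false) = true
[2.1.2] false OR false = false
[2.1.3] false OR true = true
[2.1] exactly-one(true, false, true) = false
[2] NOT false = true
[3.3.1] true OR false = true
[3.3] NOT true = false
[3.4.1] true AND true = true
[3.4] NOT true = false
[3] false OR true OR false OR false = true
[root] true AND true AND true = true
Overall: true → issued

Issued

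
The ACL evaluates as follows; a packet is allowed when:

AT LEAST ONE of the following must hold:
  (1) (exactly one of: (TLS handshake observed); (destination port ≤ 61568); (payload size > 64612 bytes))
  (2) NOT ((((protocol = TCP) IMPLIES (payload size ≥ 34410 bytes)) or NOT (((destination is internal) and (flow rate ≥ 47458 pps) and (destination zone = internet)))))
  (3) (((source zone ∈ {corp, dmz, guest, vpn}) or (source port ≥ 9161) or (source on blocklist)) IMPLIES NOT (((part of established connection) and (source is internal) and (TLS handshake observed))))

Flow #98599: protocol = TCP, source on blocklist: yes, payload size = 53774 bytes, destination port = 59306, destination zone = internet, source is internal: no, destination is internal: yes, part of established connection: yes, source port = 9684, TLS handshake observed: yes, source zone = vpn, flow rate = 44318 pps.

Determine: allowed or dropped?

Allowed

Atomic conditions:
  TLS handshake observed: yes → true
  destination port ≤ 61568: 59306 ≤ 61568 is true
  payload size > 64612 bytes: 53774 > 64612 is false
  protocol = TCP: TCP == TCP is true
  payload size ≥ 34410 bytes: 53774 ≥ 34410 is true
  destination is internal: yes → true
  flow rate ≥ 47458 pps: 44318 ≥ 47458 is false
  destination zone = internet: internet == internet is true
  source zone ∈ {corp, dmz, guest, vpn}: vpn is in the set → true
  source port ≥ 9161: 9684 ≥ 9161 is true
  source on blocklist: yes → true
  part of established connection: yes → true
  source is internal: no → false
Combine:
[1] exactly-one(true, true, false) = false
[2.1.1] true → true = true
[2.1.2.1] true AND false AND true = false
[2.1.2] NOT false = true
[2.1] true OR true = true
[2] NOT true = false
[3.1] true OR true OR true = true
[3.2.1] true AND false AND true = false
[3.2] NOT false = true
[3] true → true = true
[root] false OR false OR true = true
Overall: true → allowed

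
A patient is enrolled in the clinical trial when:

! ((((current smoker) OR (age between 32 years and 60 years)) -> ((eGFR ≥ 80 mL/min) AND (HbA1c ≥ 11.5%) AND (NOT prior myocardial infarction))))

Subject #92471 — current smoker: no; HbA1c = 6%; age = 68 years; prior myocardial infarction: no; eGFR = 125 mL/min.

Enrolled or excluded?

Atomic conditions:
  current smoker: no → false
  age between 32 years and 60 years: 68 in [32, 60] is false
  eGFR ≥ 80 mL/min: 125 ≥ 80 is true
  HbA1c ≥ 11.5%: 6 ≥ 11.5 is false
  NOT prior myocardial infarction: no → true
Combine:
[1.1] false OR false = false
[1.2] true AND false AND true = false
[1] false → false (antecedent false ⇒ implication holds) = true
[root] NOT true = false
Overall: false → excluded

Excluded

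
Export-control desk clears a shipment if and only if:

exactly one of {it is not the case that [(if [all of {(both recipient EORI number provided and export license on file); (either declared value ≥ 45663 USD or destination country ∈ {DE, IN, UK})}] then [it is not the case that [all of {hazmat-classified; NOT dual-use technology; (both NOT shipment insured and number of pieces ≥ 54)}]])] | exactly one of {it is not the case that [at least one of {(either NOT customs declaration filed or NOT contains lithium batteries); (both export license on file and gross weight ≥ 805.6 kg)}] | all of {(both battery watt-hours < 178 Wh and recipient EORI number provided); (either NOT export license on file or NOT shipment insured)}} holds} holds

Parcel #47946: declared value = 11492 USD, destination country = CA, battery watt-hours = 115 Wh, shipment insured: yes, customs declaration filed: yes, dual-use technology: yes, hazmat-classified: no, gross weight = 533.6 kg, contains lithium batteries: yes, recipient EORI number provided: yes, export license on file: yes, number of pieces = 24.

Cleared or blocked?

Cleared

Atomic conditions:
  recipient EORI number provided: yes → true
  export license on file: yes → true
  declared value ≥ 45663 USD: 11492 ≥ 45663 is false
  destination country ∈ {DE, IN, UK}: CA is not in the set → false
  hazmat-classified: no → false
  NOT dual-use technology: yes → false
  NOT shipment insured: yes → false
  number of pieces ≥ 54: 24 ≥ 54 is false
  NOT customs declaration filed: yes → false
  NOT contains lithium batteries: yes → false
  gross weight ≥ 805.6 kg: 533.6 ≥ 805.6 is false
  battery watt-hours < 178 Wh: 115 < 178 is true
  NOT export license on file: yes → false
Combine:
[1.1.1.1] true AND true = true
[1.1.1.2] false OR false = false
[1.1.1] true AND false = false
[1.1.2.1.3] false AND false = false
[1.1.2.1] false AND false AND false = false
[1.1.2] NOT false = true
[1.1] false → true (antecedent false ⇒ implication holds) = true
[1] NOT true = false
[2.1.1.1] false OR false = false
[2.1.1.2] true AND false = false
[2.1.1] false OR false = false
[2.1] NOT false = true
[2.2.1] true AND true = true
[2.2.2] false OR false = false
[2.2] true AND false = false
[2] exactly-one(true, false) = true
[root] exactly-one(false, true) = true
Overall: true → cleared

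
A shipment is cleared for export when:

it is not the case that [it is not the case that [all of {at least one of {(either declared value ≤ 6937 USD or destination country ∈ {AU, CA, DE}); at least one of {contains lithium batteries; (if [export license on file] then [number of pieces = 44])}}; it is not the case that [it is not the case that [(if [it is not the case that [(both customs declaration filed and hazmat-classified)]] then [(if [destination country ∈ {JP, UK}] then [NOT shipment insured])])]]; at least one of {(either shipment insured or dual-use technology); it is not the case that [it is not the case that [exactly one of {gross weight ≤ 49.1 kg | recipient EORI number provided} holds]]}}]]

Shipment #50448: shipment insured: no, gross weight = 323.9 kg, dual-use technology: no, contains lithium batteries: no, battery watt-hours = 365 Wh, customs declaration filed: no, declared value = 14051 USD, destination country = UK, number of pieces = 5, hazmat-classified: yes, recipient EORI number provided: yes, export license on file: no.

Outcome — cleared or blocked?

Atomic conditions:
  declared value ≤ 6937 USD: 14051 ≤ 6937 is false
  destination country ∈ {AU, CA, DE}: UK is not in the set → false
  contains lithium batteries: no → false
  export license on file: no → false
  number of pieces = 44: 5 == 44 is false
  customs declaration filed: no → false
  hazmat-classified: yes → true
  destination country ∈ {JP, UK}: UK is in the set → true
  NOT shipment insured: no → true
  shipment insured: no → false
  dual-use technology: no → false
  gross weight ≤ 49.1 kg: 323.9 ≤ 49.1 is false
  recipient EORI number provided: yes → true
Combine:
[1.1.1.1] false OR false = false
[1.1.1.2.2] false → false (antecedent false ⇒ implication holds) = true
[1.1.1.2] false OR true = true
[1.1.1] false OR true = true
[1.1.2.1.1.1.1] false AND true = false
[1.1.2.1.1.1] NOT false = true
[1.1.2.1.1.2] true → true = true
[1.1.2.1.1] true → true = true
[1.1.2.1] NOT true = false
[1.1.2] NOT false = true
[1.1.3.1] false OR false = false
[1.1.3.2.1.1] exactly-one(false, true) = true
[1.1.3.2.1] NOT true = false
[1.1.3.2] NOT false = true
[1.1.3] false OR true = true
[1.1] true AND true AND true = true
[1] NOT true = false
[root] NOT false = true
Overall: true → cleared

Cleared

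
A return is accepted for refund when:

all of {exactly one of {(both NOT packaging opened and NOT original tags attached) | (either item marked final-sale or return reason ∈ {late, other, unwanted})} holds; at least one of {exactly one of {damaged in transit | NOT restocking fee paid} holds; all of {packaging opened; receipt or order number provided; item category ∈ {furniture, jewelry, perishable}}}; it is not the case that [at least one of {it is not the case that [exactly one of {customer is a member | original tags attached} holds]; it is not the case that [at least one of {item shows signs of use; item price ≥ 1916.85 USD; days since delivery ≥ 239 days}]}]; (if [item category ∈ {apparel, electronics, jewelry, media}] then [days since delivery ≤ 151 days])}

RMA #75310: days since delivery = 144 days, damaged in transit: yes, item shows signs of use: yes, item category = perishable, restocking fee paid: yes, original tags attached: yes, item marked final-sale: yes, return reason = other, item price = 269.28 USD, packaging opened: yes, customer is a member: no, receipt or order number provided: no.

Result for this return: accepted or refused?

Accepted

Atomic conditions:
  NOT packaging opened: yes → false
  NOT original tags attached: yes → false
  item marked final-sale: yes → true
  return reason ∈ {late, other, unwanted}: other is in the set → true
  damaged in transit: yes → true
  NOT restocking fee paid: yes → false
  packaging opened: yes → true
  receipt or order number provided: no → false
  item category ∈ {furniture, jewelry, perishable}: perishable is in the set → true
  customer is a member: no → false
  original tags attached: yes → true
  item shows signs of use: yes → true
  item price ≥ 1916.85 USD: 269.28 ≥ 1916.85 is false
  days since delivery ≥ 239 days: 144 ≥ 239 is false
  item category ∈ {apparel, electronics, jewelry, media}: perishable is not in the set → false
  days since delivery ≤ 151 days: 144 ≤ 151 is true
Combine:
[1.1] false AND false = false
[1.2] true OR true = true
[1] exactly-one(false, true) = true
[2.1] exactly-one(true, false) = true
[2.2] true AND false AND true = false
[2] true OR false = true
[3.1.1.1] exactly-one(false, true) = true
[3.1.1] NOT true = false
[3.1.2.1] true OR false OR false = true
[3.1.2] NOT true = false
[3.1] false OR false = false
[3] NOT false = true
[4] false → true (antecedent false ⇒ implication holds) = true
[root] true AND true AND true AND true = true
Overall: true → accepted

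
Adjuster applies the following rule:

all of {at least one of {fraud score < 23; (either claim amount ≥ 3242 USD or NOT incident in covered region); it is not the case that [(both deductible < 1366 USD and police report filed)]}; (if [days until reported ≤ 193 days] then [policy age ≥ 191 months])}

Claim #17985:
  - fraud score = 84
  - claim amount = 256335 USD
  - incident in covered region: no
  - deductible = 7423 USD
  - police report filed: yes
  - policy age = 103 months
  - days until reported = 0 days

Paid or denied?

Denied

Atomic conditions:
  fraud score < 23: 84 < 23 is false
  claim amount ≥ 3242 USD: 256335 ≥ 3242 is true
  NOT incident in covered region: no → true
  deductible < 1366 USD: 7423 < 1366 is false
  police report filed: yes → true
  days until reported ≤ 193 days: 0 ≤ 193 is true
  policy age ≥ 191 months: 103 ≥ 191 is false
Combine:
[1.2] true OR true = true
[1.3.1] false AND true = false
[1.3] NOT false = true
[1] false OR true OR true = true
[2] true → false = false
[root] true AND false = false
Overall: false → denied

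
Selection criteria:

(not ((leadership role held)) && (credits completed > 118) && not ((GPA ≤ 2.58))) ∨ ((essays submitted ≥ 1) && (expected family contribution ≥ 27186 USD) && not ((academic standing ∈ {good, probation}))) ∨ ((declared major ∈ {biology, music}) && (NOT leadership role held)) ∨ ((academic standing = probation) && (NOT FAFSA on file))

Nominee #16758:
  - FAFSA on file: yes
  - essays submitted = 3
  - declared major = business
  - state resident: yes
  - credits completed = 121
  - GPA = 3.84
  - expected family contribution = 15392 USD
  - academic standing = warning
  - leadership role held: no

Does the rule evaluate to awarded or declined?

Awarded

Atomic conditions:
  leadership role held: no → false
  credits completed > 118: 121 > 118 is true
  GPA ≤ 2.58: 3.84 ≤ 2.58 is false
  essays submitted ≥ 1: 3 ≥ 1 is true
  expected family contribution ≥ 27186 USD: 15392 ≥ 27186 is false
  academic standing ∈ {good, probation}: warning is not in the set → false
  declared major ∈ {biology, music}: business is not in the set → false
  NOT leadership role held: no → true
  academic standing = probation: warning == probation is false
  NOT FAFSA on file: yes → false
Combine:
[1.1] NOT false = true
[1.3] NOT false = true
[1] true AND true AND true = true
[2.3] NOT false = true
[2] true AND false AND true = false
[3] false AND true = false
[4] false AND false = false
[root] true OR false OR false OR false = true
Overall: true → awarded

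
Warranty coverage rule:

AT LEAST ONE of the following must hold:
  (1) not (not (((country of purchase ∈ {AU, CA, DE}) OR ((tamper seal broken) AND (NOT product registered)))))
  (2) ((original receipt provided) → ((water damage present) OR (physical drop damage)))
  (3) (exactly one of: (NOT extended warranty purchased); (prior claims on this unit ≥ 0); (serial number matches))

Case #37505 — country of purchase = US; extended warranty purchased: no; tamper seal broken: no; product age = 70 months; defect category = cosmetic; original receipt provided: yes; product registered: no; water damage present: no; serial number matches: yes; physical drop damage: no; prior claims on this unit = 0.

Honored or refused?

Refused

Atomic conditions:
  country of purchase ∈ {AU, CA, DE}: US is not in the set → false
  tamper seal broken: no → false
  NOT product registered: no → true
  original receipt provided: yes → true
  water damage present: no → false
  physical drop damage: no → false
  NOT extended warranty purchased: no → true
  prior claims on this unit ≥ 0: 0 ≥ 0 is true
  serial number matches: yes → true
Combine:
[1.1.1.2] false AND true = false
[1.1.1] false OR false = false
[1.1] NOT false = true
[1] NOT true = false
[2.2] false OR false = false
[2] true → false = false
[3] exactly-one(true, true, true) = false
[root] false OR false OR false = false
Overall: false → refused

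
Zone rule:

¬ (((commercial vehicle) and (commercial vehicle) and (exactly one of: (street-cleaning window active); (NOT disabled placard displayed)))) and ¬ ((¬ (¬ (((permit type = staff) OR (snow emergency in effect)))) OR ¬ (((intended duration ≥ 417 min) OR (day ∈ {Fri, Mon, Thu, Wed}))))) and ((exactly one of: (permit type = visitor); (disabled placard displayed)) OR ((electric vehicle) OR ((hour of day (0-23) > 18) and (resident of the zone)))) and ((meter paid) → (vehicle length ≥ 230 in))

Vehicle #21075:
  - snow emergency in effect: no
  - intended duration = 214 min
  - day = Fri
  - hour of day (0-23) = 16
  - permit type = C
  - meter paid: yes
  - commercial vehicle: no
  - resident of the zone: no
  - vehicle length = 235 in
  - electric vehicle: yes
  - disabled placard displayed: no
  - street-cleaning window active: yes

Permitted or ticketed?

Permitted

Atomic conditions:
  commercial vehicle: no → false
  street-cleaning window active: yes → true
  NOT disabled placard displayed: no → true
  permit type = staff: C == staff is false
  snow emergency in effect: no → false
  intended duration ≥ 417 min: 214 ≥ 417 is false
  day ∈ {Fri, Mon, Thu, Wed}: Fri is in the set → true
  permit type = visitor: C == visitor is false
  disabled placard displayed: no → false
  electric vehicle: yes → true
  hour of day (0-23) > 18: 16 > 18 is false
  resident of the zone: no → false
  meter paid: yes → true
  vehicle length ≥ 230 in: 235 ≥ 230 is true
Combine:
[1.1.3] exactly-one(true, true) = false
[1.1] false AND false AND false = false
[1] NOT false = true
[2.1.1.1.1] false OR false = false
[2.1.1.1] NOT false = true
[2.1.1] NOT true = false
[2.1.2.1] false OR true = true
[2.1.2] NOT true = false
[2.1] false OR false = false
[2] NOT false = true
[3.1] exactly-one(false, false) = false
[3.2.2] false AND false = false
[3.2] true OR false = true
[3] false OR true = true
[4] true → true = true
[root] true AND true AND true AND true = true
Overall: true → permitted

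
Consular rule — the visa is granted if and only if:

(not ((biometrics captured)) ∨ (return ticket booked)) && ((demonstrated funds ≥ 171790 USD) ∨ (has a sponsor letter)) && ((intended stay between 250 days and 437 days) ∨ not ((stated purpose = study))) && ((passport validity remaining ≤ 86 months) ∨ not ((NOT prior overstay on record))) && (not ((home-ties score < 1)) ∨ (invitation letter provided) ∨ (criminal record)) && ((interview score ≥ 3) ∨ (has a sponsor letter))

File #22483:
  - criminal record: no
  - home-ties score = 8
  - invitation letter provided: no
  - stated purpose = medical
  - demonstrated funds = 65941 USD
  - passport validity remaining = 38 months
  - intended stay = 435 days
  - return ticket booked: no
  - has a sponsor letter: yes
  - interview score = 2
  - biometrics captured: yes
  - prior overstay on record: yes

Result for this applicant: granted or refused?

Refused

Atomic conditions:
  biometrics captured: yes → true
  return ticket booked: no → false
  demonstrated funds ≥ 171790 USD: 65941 ≥ 171790 is false
  has a sponsor letter: yes → true
  intended stay between 250 days and 437 days: 435 in [250, 437] is true
  stated purpose = study: medical == study is false
  passport validity remaining ≤ 86 months: 38 ≤ 86 is true
  NOT prior overstay on record: yes → false
  home-ties score < 1: 8 < 1 is false
  invitation letter provided: no → false
  criminal record: no → false
  interview score ≥ 3: 2 ≥ 3 is false
Combine:
[1.1] NOT true = false
[1] false OR false = false
[2] false OR true = true
[3.2] NOT false = true
[3] true OR true = true
[4.2] NOT false = true
[4] true OR true = true
[5.1] NOT false = true
[5] true OR false OR false = true
[6] false OR true = true
[root] false AND true AND true AND true AND true AND true = false
Overall: false → refused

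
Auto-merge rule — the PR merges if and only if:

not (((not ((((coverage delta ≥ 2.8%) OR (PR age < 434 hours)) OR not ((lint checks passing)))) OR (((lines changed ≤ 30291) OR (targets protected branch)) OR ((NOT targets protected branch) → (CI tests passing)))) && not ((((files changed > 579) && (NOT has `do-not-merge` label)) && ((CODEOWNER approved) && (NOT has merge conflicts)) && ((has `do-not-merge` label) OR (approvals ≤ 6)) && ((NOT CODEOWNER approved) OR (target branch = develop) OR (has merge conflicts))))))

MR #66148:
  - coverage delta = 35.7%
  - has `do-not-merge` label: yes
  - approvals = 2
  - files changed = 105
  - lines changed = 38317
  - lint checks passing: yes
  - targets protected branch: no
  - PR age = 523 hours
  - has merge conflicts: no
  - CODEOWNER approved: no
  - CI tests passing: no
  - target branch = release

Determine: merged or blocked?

Atomic conditions:
  coverage delta ≥ 2.8%: 35.7 ≥ 2.8 is true
  PR age < 434 hours: 523 < 434 is false
  lint checks passing: yes → true
  lines changed ≤ 30291: 38317 ≤ 30291 is false
  targets protected branch: no → false
  NOT targets protected branch: no → true
  CI tests passing: no → false
  files changed > 579: 105 > 579 is false
  NOT has `do-not-merge` label: yes → false
  CODEOWNER approved: no → false
  NOT has merge conflicts: no → true
  has `do-not-merge` label: yes → true
  approvals ≤ 6: 2 ≤ 6 is true
  NOT CODEOWNER approved: no → true
  target branch = develop: release == develop is false
  has merge conflicts: no → false
Combine:
[1.1.1.1.1] true OR false = true
[1.1.1.1.2] NOT true = false
[1.1.1.1] true OR false = true
[1.1.1] NOT true = false
[1.1.2.1] false OR false = false
[1.1.2.2] true → false = false
[1.1.2] false OR false = false
[1.1] false OR false = false
[1.2.1.1] false AND false = false
[1.2.1.2] false AND true = false
[1.2.1.3] true OR true = true
[1.2.1.4] true OR false OR false = true
[1.2.1] false AND false AND true AND true = false
[1.2] NOT false = true
[1] false AND true = false
[root] NOT false = true
Overall: true → merged

Merged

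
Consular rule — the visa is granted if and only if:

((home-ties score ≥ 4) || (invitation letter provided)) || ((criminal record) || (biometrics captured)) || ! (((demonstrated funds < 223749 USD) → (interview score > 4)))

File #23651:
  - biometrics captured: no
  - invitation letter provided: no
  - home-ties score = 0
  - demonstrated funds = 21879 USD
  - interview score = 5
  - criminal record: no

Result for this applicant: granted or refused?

Atomic conditions:
  home-ties score ≥ 4: 0 ≥ 4 is false
  invitation letter provided: no → false
  criminal record: no → false
  biometrics captured: no → false
  demonstrated funds < 223749 USD: 21879 < 223749 is true
  interview score > 4: 5 > 4 is true
Combine:
[1] false OR false = false
[2] false OR false = false
[3.1] true → true = true
[3] NOT true = false
[root] false OR false OR false = false
Overall: false → refused

Refused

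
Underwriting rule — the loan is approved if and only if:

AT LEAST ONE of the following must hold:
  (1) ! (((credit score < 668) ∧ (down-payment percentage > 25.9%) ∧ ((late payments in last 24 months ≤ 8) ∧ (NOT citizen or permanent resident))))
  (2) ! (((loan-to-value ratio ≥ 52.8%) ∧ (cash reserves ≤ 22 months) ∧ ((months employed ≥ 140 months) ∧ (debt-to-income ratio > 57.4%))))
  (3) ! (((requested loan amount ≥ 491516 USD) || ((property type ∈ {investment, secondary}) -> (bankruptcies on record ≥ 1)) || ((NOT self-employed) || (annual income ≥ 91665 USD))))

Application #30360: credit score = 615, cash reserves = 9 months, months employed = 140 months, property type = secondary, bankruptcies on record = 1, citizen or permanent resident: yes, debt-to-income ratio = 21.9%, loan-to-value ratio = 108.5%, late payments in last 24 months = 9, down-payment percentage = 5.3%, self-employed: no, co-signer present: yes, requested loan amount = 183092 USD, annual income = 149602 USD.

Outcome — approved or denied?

Atomic conditions:
  credit score < 668: 615 < 668 is true
  down-payment percentage > 25.9%: 5.3 > 25.9 is false
  late payments in last 24 months ≤ 8: 9 ≤ 8 is false
  NOT citizen or permanent resident: yes → false
  loan-to-value ratio ≥ 52.8%: 108.5 ≥ 52.8 is true
  cash reserves ≤ 22 months: 9 ≤ 22 is true
  months employed ≥ 140 months: 140 ≥ 140 is true
  debt-to-income ratio > 57.4%: 21.9 > 57.4 is false
  requested loan amount ≥ 491516 USD: 183092 ≥ 491516 is false
  property type ∈ {investment, secondary}: secondary is in the set → true
  bankruptcies on record ≥ 1: 1 ≥ 1 is true
  NOT self-employed: no → true
  annual income ≥ 91665 USD: 149602 ≥ 91665 is true
Combine:
[1.1.3] false AND false = false
[1.1] true AND false AND false = false
[1] NOT false = true
[2.1.3] true AND false = false
[2.1] true AND true AND false = false
[2] NOT false = true
[3.1.2] true → true = true
[3.1.3] true OR true = true
[3.1] false OR true OR true = true
[3] NOT true = false
[root] true OR true OR false = true
Overall: true → approved

Approved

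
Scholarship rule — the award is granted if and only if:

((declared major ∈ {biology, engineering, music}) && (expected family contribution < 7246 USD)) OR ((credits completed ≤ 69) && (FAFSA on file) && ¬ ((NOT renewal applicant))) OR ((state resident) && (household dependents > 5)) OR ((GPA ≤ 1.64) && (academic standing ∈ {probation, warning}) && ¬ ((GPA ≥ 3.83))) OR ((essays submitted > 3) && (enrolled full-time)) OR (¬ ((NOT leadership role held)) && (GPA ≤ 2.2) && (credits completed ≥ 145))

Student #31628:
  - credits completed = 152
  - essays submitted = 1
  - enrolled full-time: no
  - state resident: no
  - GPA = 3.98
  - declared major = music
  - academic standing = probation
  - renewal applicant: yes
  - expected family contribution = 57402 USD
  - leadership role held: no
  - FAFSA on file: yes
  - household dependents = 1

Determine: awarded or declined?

Declined

Atomic conditions:
  declared major ∈ {biology, engineering, music}: music is in the set → true
  expected family contribution < 7246 USD: 57402 < 7246 is false
  credits completed ≤ 69: 152 ≤ 69 is false
  FAFSA on file: yes → true
  NOT renewal applicant: yes → false
  state resident: no → false
  household dependents > 5: 1 > 5 is false
  GPA ≤ 1.64: 3.98 ≤ 1.64 is false
  academic standing ∈ {probation, warning}: probation is in the set → true
  GPA ≥ 3.83: 3.98 ≥ 3.83 is true
  essays submitted > 3: 1 > 3 is false
  enrolled full-time: no → false
  NOT leadership role held: no → true
  GPA ≤ 2.2: 3.98 ≤ 2.2 is false
  credits completed ≥ 145: 152 ≥ 145 is true
Combine:
[1] true AND false = false
[2.3] NOT false = true
[2] false AND true AND true = false
[3] false AND false = false
[4.3] NOT true = false
[4] false AND true AND false = false
[5] false AND false = false
[6.1] NOT true = false
[6] false AND false AND true = false
[root] false OR false OR false OR false OR false OR false = false
Overall: false → declined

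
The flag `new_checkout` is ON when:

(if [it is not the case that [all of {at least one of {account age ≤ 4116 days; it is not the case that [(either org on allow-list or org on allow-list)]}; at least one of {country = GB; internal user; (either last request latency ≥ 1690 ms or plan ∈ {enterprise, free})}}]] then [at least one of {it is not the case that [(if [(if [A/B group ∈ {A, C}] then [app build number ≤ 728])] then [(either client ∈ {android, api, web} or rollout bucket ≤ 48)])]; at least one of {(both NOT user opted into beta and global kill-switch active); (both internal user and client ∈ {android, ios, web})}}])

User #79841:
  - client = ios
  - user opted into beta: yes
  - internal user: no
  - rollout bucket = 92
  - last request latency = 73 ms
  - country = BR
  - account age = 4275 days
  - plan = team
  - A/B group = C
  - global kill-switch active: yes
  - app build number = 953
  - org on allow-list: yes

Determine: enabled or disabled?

Atomic conditions:
  account age ≤ 4116 days: 4275 ≤ 4116 is false
  org on allow-list: yes → true
  country = GB: BR == GB is false
  internal user: no → false
  last request latency ≥ 1690 ms: 73 ≥ 1690 is false
  plan ∈ {enterprise, free}: team is not in the set → false
  A/B group ∈ {A, C}: C is in the set → true
  app build number ≤ 728: 953 ≤ 728 is false
  client ∈ {android, api, web}: ios is not in the set → false
  rollout bucket ≤ 48: 92 ≤ 48 is false
  NOT user opted into beta: yes → false
  global kill-switch active: yes → true
  client ∈ {android, ios, web}: ios is in the set → true
Combine:
[1.1.1.2.1] true OR true = true
[1.1.1.2] NOT true = false
[1.1.1] false OR false = false
[1.1.2.3] false OR false = false
[1.1.2] false OR false OR false = false
[1.1] false AND false = false
[1] NOT false = true
[2.1.1.1] true → false = false
[2.1.1.2] false OR false = false
[2.1.1] false → false (antecedent false ⇒ implication holds) = true
[2.1] NOT true = false
[2.2.1] false AND true = false
[2.2.2] false AND true = false
[2.2] false OR false = false
[2] false OR false = false
[root] true → false = false
Overall: false → disabled

Disabled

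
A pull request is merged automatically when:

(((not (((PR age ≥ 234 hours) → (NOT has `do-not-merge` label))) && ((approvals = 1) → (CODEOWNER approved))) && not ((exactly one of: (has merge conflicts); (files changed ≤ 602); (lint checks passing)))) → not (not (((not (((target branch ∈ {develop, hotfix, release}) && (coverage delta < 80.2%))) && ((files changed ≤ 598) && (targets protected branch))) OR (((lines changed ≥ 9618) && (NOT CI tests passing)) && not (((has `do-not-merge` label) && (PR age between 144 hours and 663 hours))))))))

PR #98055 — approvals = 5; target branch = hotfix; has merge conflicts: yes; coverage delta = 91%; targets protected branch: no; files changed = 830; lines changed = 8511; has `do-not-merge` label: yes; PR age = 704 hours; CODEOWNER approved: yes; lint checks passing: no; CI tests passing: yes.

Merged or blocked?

Atomic conditions:
  PR age ≥ 234 hours: 704 ≥ 234 is true
  NOT has `do-not-merge` label: yes → false
  approvals = 1: 5 == 1 is false
  CODEOWNER approved: yes → true
  has merge conflicts: yes → true
  files changed ≤ 602: 830 ≤ 602 is false
  lint checks passing: no → false
  target branch ∈ {develop, hotfix, release}: hotfix is in the set → true
  coverage delta < 80.2%: 91 < 80.2 is false
  files changed ≤ 598: 830 ≤ 598 is false
  targets protected branch: no → false
  lines changed ≥ 9618: 8511 ≥ 9618 is false
  NOT CI tests passing: yes → false
  has `do-not-merge` label: yes → true
  PR age between 144 hours and 663 hours: 704 in [144, 663] is false
Combine:
[1.1.1.1] true → false = false
[1.1.1] NOT false = true
[1.1.2] false → true (antecedent false ⇒ implication holds) = true
[1.1] true AND true = true
[1.2.1] exactly-one(true, false, false) = true
[1.2] NOT true = false
[1] true AND false = false
[2.1.1.1.1.1] true AND false = false
[2.1.1.1.1] NOT false = true
[2.1.1.1.2] false AND false = false
[2.1.1.1] true AND false = false
[2.1.1.2.1] false AND false = false
[2.1.1.2.2.1] true AND false = false
[2.1.1.2.2] NOT false = true
[2.1.1.2] false AND true = false
[2.1.1] false OR false = false
[2.1] NOT false = true
[2] NOT true = false
[root] false → false (antecedent false ⇒ implication holds) = true
Overall: true → merged

Merged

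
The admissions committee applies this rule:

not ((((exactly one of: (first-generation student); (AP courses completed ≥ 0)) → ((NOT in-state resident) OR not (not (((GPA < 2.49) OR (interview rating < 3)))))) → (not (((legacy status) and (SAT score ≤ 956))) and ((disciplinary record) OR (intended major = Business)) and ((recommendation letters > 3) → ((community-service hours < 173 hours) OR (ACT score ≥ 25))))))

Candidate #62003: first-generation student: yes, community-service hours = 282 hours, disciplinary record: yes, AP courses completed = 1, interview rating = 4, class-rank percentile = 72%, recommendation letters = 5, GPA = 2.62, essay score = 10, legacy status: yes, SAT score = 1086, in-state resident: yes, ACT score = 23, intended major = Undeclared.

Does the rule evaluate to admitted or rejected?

Atomic conditions:
  first-generation student: yes → true
  AP courses completed ≥ 0: 1 ≥ 0 is true
  NOT in-state resident: yes → false
  GPA < 2.49: 2.62 < 2.49 is false
  interview rating < 3: 4 < 3 is false
  legacy status: yes → true
  SAT score ≤ 956: 1086 ≤ 956 is false
  disciplinary record: yes → true
  intended major = Business: Undeclared == Business is false
  recommendation letters > 3: 5 > 3 is true
  community-service hours < 173 hours: 282 < 173 is false
  ACT score ≥ 25: 23 ≥ 25 is false
Combine:
[1.1.1] exactly-one(true, true) = false
[1.1.2.2.1.1] false OR false = false
[1.1.2.2.1] NOT false = true
[1.1.2.2] NOT true = false
[1.1.2] false OR false = false
[1.1] false → false (antecedent false ⇒ implication holds) = true
[1.2.1.1] true AND false = false
[1.2.1] NOT false = true
[1.2.2] true OR false = true
[1.2.3.2] false OR false = false
[1.2.3] true → false = false
[1.2] true AND true AND false = false
[1] true → false = false
[root] NOT false = true
Overall: true → admitted

Admitted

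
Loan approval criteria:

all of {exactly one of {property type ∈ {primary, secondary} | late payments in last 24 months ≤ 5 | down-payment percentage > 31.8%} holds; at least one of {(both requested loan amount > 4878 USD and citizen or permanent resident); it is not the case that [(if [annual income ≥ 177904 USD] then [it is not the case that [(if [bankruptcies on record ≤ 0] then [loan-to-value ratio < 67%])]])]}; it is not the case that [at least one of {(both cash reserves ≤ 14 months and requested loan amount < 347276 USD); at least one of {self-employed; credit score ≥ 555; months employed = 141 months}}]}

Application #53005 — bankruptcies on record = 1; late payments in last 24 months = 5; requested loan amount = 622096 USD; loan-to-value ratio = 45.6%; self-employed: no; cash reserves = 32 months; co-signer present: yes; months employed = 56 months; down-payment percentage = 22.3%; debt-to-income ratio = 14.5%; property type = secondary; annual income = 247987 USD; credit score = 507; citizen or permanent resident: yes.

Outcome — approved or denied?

Denied

Atomic conditions:
  property type ∈ {primary, secondary}: secondary is in the set → true
  late payments in last 24 months ≤ 5: 5 ≤ 5 is true
  down-payment percentage > 31.8%: 22.3 > 31.8 is false
  requested loan amount > 4878 USD: 622096 > 4878 is true
  citizen or permanent resident: yes → true
  annual income ≥ 177904 USD: 247987 ≥ 177904 is true
  bankruptcies on record ≤ 0: 1 ≤ 0 is false
  loan-to-value ratio < 67%: 45.6 < 67 is true
  cash reserves ≤ 14 months: 32 ≤ 14 is false
  requested loan amount < 347276 USD: 622096 < 347276 is false
  self-employed: no → false
  credit score ≥ 555: 507 ≥ 555 is false
  months employed = 141 months: 56 == 141 is false
Combine:
[1] exactly-one(true, true, false) = false
[2.1] true AND true = true
[2.2.1.2.1] false → true (antecedent false ⇒ implication holds) = true
[2.2.1.2] NOT true = false
[2.2.1] true → false = false
[2.2] NOT false = true
[2] true OR true = true
[3.1.1] false AND false = false
[3.1.2] false OR false OR false = false
[3.1] false OR false = false
[3] NOT false = true
[root] false AND true AND true = false
Overall: false → denied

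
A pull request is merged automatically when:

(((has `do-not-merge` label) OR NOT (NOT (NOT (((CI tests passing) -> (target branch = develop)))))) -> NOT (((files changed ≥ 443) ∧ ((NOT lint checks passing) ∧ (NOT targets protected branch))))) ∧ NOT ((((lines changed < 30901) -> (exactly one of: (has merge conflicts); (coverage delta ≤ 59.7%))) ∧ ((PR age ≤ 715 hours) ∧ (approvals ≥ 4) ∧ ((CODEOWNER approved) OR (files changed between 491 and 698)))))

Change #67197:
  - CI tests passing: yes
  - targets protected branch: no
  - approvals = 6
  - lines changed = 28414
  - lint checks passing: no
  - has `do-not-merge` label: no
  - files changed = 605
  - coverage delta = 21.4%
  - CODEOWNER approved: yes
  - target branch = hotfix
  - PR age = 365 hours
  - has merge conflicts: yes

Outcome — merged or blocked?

Atomic conditions:
  has `do-not-merge` label: no → false
  CI tests passing: yes → true
  target branch = develop: hotfix == develop is false
  files changed ≥ 443: 605 ≥ 443 is true
  NOT lint checks passing: no → true
  NOT targets protected branch: no → true
  lines changed < 30901: 28414 < 30901 is true
  has merge conflicts: yes → true
  coverage delta ≤ 59.7%: 21.4 ≤ 59.7 is true
  PR age ≤ 715 hours: 365 ≤ 715 is true
  approvals ≥ 4: 6 ≥ 4 is true
  CODEOWNER approved: yes → true
  files changed between 491 and 698: 605 in [491, 698] is true
Combine:
[1.1.2.1.1.1] true → false = false
[1.1.2.1.1] NOT false = true
[1.1.2.1] NOT true = false
[1.1.2] NOT false = true
[1.1] false OR true = true
[1.2.1.2] true AND true = true
[1.2.1] true AND true = true
[1.2] NOT true = false
[1] true → false = false
[2.1.1.2] exactly-one(true, true) = false
[2.1.1] true → false = false
[2.1.2.3] true OR true = true
[2.1.2] true AND true AND true = true
[2.1] false AND true = false
[2] NOT false = true
[root] false AND true = false
Overall: false → blocked

Blocked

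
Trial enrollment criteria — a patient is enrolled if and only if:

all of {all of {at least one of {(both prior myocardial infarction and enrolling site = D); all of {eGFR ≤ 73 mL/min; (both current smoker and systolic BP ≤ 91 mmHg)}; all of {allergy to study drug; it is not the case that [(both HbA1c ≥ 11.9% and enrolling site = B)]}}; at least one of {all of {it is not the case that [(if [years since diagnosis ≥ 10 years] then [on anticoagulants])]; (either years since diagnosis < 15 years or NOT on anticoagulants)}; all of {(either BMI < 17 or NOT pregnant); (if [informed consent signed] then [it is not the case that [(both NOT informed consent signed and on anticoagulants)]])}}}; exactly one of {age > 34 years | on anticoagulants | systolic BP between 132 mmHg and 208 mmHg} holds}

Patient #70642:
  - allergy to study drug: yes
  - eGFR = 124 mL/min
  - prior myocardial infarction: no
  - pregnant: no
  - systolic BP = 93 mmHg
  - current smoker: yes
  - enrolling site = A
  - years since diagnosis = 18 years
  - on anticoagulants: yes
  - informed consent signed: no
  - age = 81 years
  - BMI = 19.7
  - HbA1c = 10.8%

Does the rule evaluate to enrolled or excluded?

Atomic conditions:
  prior myocardial infarction: no → false
  enrolling site = D: A == D is false
  eGFR ≤ 73 mL/min: 124 ≤ 73 is false
  current smoker: yes → true
  systolic BP ≤ 91 mmHg: 93 ≤ 91 is false
  allergy to study drug: yes → true
  HbA1c ≥ 11.9%: 10.8 ≥ 11.9 is false
  enrolling site = B: A == B is false
  years since diagnosis ≥ 10 years: 18 ≥ 10 is true
  on anticoagulants: yes → true
  years since diagnosis < 15 years: 18 < 15 is false
  NOT on anticoagulants: yes → false
  BMI < 17: 19.7 < 17 is false
  NOT pregnant: no → true
  informed consent signed: no → false
  NOT informed consent signed: no → true
  age > 34 years: 81 > 34 is true
  systolic BP between 132 mmHg and 208 mmHg: 93 in [132, 208] is false
Combine:
[1.1.1] false AND false = false
[1.1.2.2] true AND false = false
[1.1.2] false AND false = false
[1.1.3.2.1] false AND false = false
[1.1.3.2] NOT false = true
[1.1.3] true AND true = true
[1.1] false OR false OR true = true
[1.2.1.1.1] true → true = true
[1.2.1.1] NOT true = false
[1.2.1.2] false OR false = false
[1.2.1] false AND false = false
[1.2.2.1] false OR true = true
[1.2.2.2.2.1] true AND true = true
[1.2.2.2.2] NOT true = false
[1.2.2.2] false → false (antecedent false ⇒ implication holds) = true
[1.2.2] true AND true = true
[1.2] false OR true = true
[1] true AND true = true
[2] exactly-one(true, true, false) = false
[root] true AND false = false
Overall: false → excluded

Excluded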